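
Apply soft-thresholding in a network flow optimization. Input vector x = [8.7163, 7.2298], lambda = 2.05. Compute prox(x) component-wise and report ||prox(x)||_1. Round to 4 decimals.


Soft-thresholding with lambda = 2.05:
prox(8.7163) = sign(8.7163)*max(|8.7163| - 2.05, 0) = 6.6663
prox(7.2298) = sign(7.2298)*max(|7.2298| - 2.05, 0) = 5.1798
prox(x) = [6.6663, 5.1798]
||prox(x)||_1 = 6.6663 + 5.1798 = 11.8461


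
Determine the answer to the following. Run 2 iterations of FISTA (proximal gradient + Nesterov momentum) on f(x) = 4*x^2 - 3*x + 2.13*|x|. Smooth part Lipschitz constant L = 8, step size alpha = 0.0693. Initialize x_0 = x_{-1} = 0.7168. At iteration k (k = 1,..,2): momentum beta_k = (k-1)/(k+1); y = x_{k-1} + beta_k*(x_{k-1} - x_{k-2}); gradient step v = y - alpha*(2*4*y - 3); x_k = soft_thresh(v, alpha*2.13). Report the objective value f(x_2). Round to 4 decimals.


FISTA on f(x) = 4*x^2 - 3*x + 2.13*|x|
L = 8, alpha = 0.0693
Iteration 1: beta = 0.0, y = 0.7168 + 0.0*(0.7168 - 0.7168) = 0.7168
  grad(y) = 2.7344, v = y - alpha*grad = 0.5273
  prox(v) = soft_thresh(0.5273, 0.1476) = 0.3797
Iteration 2: beta = 0.3333, y = 0.3797 + 0.3333*(0.3797 - 0.7168) = 0.2673
  grad(y) = -0.8614, v = y - alpha*grad = 0.327
  prox(v) = soft_thresh(0.327, 0.1476) = 0.1794
f(x_2) = 4*0.1794^2 - 3*0.1794 + 2.13*|0.1794| = -0.0273


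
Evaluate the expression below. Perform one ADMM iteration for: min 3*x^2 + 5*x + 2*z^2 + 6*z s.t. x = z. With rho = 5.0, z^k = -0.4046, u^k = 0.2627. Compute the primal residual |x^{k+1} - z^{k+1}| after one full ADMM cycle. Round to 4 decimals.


ADMM iteration with rho = 5.0, z^k = -0.4046, u^k = 0.2627
Step 1: x-update.
Minimize 3*x^2 + 5*x + (5.0/2)*(x + 0.4046 + 0.2627)^2
FOC: (2*3 + 5.0)*x = -5 + 5.0*(-0.4046 - 0.2627)
x^{k+1} = -0.7579
Step 2: z-update.
Minimize 2*z^2 + 6*z + (5.0/2)*(-0.7579 - z + 0.2627)^2
FOC: (2*2 + 5.0)*z = -6 + 5.0*(-0.7579 + 0.2627)
z^{k+1} = -0.9418
Step 3: u-update.
u^{k+1} = 0.2627 - 0.7579 + 0.9418 = 0.4466
Step 4: Primal residual = |-0.7579 + 0.9418| = 0.1839


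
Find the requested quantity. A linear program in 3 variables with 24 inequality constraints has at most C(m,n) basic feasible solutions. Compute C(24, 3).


Each vertex corresponds to some choice of n active constraints out of m, so the number of vertices is at most C(m, n) = m! / (n!(m-n)!).
m = 24, n = 3
Numerator: 24 * 23 * 22
Denominator: 3! = 6
C(24, 3) = 2024


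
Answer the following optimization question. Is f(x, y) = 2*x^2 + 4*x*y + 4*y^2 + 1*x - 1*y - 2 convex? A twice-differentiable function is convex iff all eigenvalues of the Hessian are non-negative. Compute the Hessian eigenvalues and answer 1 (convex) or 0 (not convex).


The Hessian of f(x,y) = 2*x^2 + 4*x*y + 4*y^2 + 1*x - 1*y - 2 is:
H = [[4, 4], [4, 8]]
Trace = 4 + 8 = 12
Determinant = 4*8 - (4)^2 = 16
Discriminant = (12)^2 - 4*16 = 80.0
Eigenvalues: lambda_1 = 1.5279, lambda_2 = 10.4721
The function is convex.

1


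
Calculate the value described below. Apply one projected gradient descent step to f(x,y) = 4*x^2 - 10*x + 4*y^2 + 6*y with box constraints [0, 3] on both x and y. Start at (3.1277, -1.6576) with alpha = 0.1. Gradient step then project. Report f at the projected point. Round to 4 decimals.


Step 1: Compute gradient at (3.1277, -1.6576).
grad_x = 2*4*3.1277 - 10 = 15.0216
grad_y = 2*4*-1.6576 + 6 = -7.2608
Step 2: Gradient step.
x_raw = 3.1277 - 0.1*15.0216 = 1.6255
y_raw = -1.6576 - 0.1*-7.2608 = -0.9315
Step 3: Project onto [0, 3].
x_proj = clip(1.6255) = 1.6255
y_proj = clip(-0.9315) = 0.0
Step 4: Evaluate f.
f(1.6255, 0.0) = -5.6859


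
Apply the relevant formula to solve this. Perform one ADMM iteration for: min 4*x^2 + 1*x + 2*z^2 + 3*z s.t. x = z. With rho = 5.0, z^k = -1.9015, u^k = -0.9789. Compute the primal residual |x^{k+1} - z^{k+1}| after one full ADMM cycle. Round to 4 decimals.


ADMM iteration with rho = 5.0, z^k = -1.9015, u^k = -0.9789
Step 1: x-update.
Minimize 4*x^2 + 1*x + (5.0/2)*(x + 1.9015 - 0.9789)^2
FOC: (2*4 + 5.0)*x = -1 + 5.0*(-1.9015 + 0.9789)
x^{k+1} = -0.4318
Step 2: z-update.
Minimize 2*z^2 + 3*z + (5.0/2)*(-0.4318 - z - 0.9789)^2
FOC: (2*2 + 5.0)*z = -3 + 5.0*(-0.4318 - 0.9789)
z^{k+1} = -1.117
Step 3: u-update.
u^{k+1} = -0.9789 - 0.4318 + 1.117 = -0.2936
Step 4: Primal residual = |-0.4318 + 1.117| = 0.6853


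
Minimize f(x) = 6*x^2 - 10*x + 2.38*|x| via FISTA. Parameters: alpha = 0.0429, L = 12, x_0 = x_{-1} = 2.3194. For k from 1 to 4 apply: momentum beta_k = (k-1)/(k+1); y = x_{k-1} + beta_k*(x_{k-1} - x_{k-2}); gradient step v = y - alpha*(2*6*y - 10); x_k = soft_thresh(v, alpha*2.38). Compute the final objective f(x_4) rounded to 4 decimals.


FISTA on f(x) = 6*x^2 - 10*x + 2.38*|x|
L = 12, alpha = 0.0429
Iteration 1: beta = 0.0, y = 2.3194 + 0.0*(2.3194 - 2.3194) = 2.3194
  grad(y) = 17.8328, v = y - alpha*grad = 1.5544
  prox(v) = soft_thresh(1.5544, 0.1021) = 1.4523
Iteration 2: beta = 0.3333, y = 1.4523 + 0.3333*(1.4523 - 2.3194) = 1.1632
  grad(y) = 3.9587, v = y - alpha*grad = 0.9934
  prox(v) = soft_thresh(0.9934, 0.1021) = 0.8913
Iteration 3: beta = 0.5, y = 0.8913 + 0.5*(0.8913 - 1.4523) = 0.6108
  grad(y) = -2.6703, v = y - alpha*grad = 0.7254
  prox(v) = soft_thresh(0.7254, 0.1021) = 0.6233
Iteration 4: beta = 0.6, y = 0.6233 + 0.6*(0.6233 - 0.8913) = 0.4624
  grad(y) = -4.4507, v = y - alpha*grad = 0.6534
  prox(v) = soft_thresh(0.6534, 0.1021) = 0.5513
f(x_4) = 6*0.5513^2 - 10*0.5513 + 2.38*|0.5513| = -2.3773


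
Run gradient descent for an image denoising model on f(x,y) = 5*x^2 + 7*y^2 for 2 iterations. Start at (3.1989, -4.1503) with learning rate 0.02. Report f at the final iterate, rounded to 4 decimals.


Gradient descent on f(x,y) = 5*x^2 + 7*y^2.
Starting point: (3.1989, -4.1503), alpha = 0.02
Step 1: grad_x = 2*5*3.1989 = 31.989, grad_y = 2*7*-4.1503 = -58.1042
  x_1 = 3.1989 - 0.02*31.989 = 2.5591
  y_1 = -4.1503 - 0.02*-58.1042 = -2.9882
Step 2: grad_x = 2*5*2.5591 = 25.5912, grad_y = 2*7*-2.9882 = -41.835
  x_2 = 2.5591 - 0.02*25.5912 = 2.0473
  y_2 = -2.9882 - 0.02*-41.835 = -2.1515
f(2.0473, -2.1515) = 5*2.0473^2 + 7*(-2.1515)^2 = 53.3602


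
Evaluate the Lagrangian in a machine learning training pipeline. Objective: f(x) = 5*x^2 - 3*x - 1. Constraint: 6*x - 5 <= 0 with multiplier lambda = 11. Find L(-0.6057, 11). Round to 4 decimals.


Step 1: Evaluate f(x).
f(-0.6057) = 5*(-0.6057)^2 - 3*(-0.6057) - 1 = 2.6515
Step 2: Evaluate g(x).
g(-0.6057) = 6*-0.6057 - 5 = -8.6342
Step 3: Compute Lagrangian.
L = 2.6515 + 11*-8.6342 = -92.3247


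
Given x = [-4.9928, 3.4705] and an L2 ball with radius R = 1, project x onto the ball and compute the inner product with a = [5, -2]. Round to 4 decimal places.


Step 1: Compute ||x|| (intermediates to 6 decimals).
||x|| = sqrt((-4.9928)^2 + 3.4705^2) = 6.080495
Step 2: Project.
Since ||x|| > R, scale = R/||x|| = 1/6.080495 = 0.16446, proj(x) = scale * x
proj(x) = [-0.821116, 0.570758]
Step 3: Dot product.
a^T * proj(x) = 5*(-0.821116) - 2*0.570758 = -5.2471


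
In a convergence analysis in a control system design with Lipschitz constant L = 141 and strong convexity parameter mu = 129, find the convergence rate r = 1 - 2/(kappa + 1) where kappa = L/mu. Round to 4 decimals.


Step 1: Compute the condition number.
kappa = L/mu = 141/129 = 1.093
Step 2: Compute the convergence rate.
r = 1 - 2/(kappa + 1) = 1 - 2*mu/(L + mu) = (L - mu)/(L + mu) = 12/270 = 0.0444


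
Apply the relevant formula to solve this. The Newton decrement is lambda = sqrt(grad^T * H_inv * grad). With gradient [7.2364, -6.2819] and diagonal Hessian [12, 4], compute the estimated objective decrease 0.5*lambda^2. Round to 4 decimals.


Step 1: H is diagonal, so H^(-1) * g = [0.603, -1.5705].
Step 2: g^T H^(-1) g = sum_i g_i^2 / H_ii
  = (7.2364)^2/12 + (-6.2819)^2/4
  = 4.3638 + 9.8656 = 14.2294
Step 3: Objective decrease = 0.5 * g^T H^(-1) g = 7.1147


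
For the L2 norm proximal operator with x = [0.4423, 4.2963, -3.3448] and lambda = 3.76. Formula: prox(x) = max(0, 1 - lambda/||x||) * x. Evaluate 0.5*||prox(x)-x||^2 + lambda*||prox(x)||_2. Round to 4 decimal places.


Step 1: Compute ||x||.
||x|| = 5.4627
Step 2: Compute scaling factor.
scale = max(0, 1 - 3.76/5.4627) = 0.3117
Step 3: prox(x) = [0.1379, 1.3392, -1.0426]
||prox(x)|| = 1.7027
Step 4: Proximal objective.
0.5*||prox-x||^2 = 7.0688
lambda*||prox|| = 6.4022
Total = 13.4711


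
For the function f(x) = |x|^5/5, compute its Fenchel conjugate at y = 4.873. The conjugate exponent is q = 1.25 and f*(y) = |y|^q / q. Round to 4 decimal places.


The conjugate exponent q satisfies 1/p + 1/q = 1.
p = 5, so q = 5/(5 - 1) = 1.25
|y|^q = 4.873^1.25 = 7.2401
f*(4.873) = 7.2401 / 1.25 = 5.7921


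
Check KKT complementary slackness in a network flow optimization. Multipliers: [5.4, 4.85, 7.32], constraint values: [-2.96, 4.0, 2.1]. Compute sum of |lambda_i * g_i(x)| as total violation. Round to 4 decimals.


KKT complementary slackness check:
lambda_1 * g_1 = 5.4 * -2.96 = -15.984
lambda_2 * g_2 = 4.85 * 4.0 = 19.4
lambda_3 * g_3 = 7.32 * 2.1 = 15.372
Total violation = 15.984 + 19.4 + 15.372 = 50.756


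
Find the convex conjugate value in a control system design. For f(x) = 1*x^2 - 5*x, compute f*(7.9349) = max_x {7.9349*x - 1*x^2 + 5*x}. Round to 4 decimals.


f*(y) = sup_x {y*x - a*x^2 - b*x} = sup_x {(y-b)*x - a*x^2}
FOC: (y - b) - 2a*x = 0 => x* = (y - b)/(2a)
x* = (7.9349 + 5)/(2*1) = 6.4675
f*(7.9349) = (y-b)^2/(4a) = (7.9349 + 5)^2/(4*1)
= 167.3116/4 = 41.8279


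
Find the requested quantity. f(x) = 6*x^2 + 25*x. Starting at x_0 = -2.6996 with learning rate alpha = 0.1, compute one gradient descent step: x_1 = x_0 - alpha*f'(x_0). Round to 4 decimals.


We compute the gradient at x_0 and apply the update.
f'(x) = 12*x + 25
f'(-2.6996) = 12*-2.6996 + 25 = -7.3952
x_1 = -2.6996 - 0.1*-7.3952 = -1.9601


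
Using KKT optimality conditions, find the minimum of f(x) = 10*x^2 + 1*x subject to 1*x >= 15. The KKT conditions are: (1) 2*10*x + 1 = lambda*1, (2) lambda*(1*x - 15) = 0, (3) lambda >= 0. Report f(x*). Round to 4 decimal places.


Step 1: Try lambda = 0 (constraint inactive).
x_unc = -1/(2*10) = -0.05
Check: 1*-0.05 = -0.05 < 15 -- violated!
Step 2: Constraint must be active: 1*x = 15
x* = 15/1 = 15.0
lambda = (2*10*15.0 + 1)/1 = 301.0
Step 3: Compute optimal value.
f(x*) = 10*15.0^2 + 1*15.0 = 2265.0


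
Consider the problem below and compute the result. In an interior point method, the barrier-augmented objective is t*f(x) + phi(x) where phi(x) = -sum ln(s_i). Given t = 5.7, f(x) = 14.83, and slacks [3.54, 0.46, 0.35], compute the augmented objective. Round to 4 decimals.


Step 1: Compute log-barrier.
ln values: [1.2641, -0.7765, -1.0498]
phi = -(1.2641 - 0.7765 - 1.0498) = 0.5622
Step 2: Compute augmented objective.
t*f(x) = 5.7*14.83 = 84.531
Total = 84.531 + 0.5622 = 85.0932


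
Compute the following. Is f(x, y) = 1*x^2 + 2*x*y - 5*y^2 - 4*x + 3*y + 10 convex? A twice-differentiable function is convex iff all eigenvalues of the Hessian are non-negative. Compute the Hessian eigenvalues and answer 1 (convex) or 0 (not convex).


The Hessian of f(x,y) = 1*x^2 + 2*x*y - 5*y^2 - 4*x + 3*y + 10 is:
H = [[2, 2], [2, -10]]
Trace = 2 - 10 = -8
Determinant = 2*-10 - (2)^2 = -24
Discriminant = (-8)^2 - 4*-24 = 160.0
Eigenvalues: lambda_1 = -10.3246, lambda_2 = 2.3246
The function is not convex.

0


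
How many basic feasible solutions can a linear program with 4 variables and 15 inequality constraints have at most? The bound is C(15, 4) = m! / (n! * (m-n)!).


Each vertex corresponds to some choice of n active constraints out of m, so the number of vertices is at most C(m, n) = m! / (n!(m-n)!).
m = 15, n = 4
Numerator: 15 * 14 * 13 * 12
Denominator: 4! = 24
C(15, 4) = 1365


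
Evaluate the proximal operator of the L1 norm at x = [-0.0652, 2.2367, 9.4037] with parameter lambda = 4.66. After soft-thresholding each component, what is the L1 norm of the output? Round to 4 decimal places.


Soft-thresholding with lambda = 4.66:
prox(-0.0652) = sign(-0.0652)*max(|-0.0652| - 4.66, 0) = 0.0
prox(2.2367) = sign(2.2367)*max(|2.2367| - 4.66, 0) = 0.0
prox(9.4037) = sign(9.4037)*max(|9.4037| - 4.66, 0) = 4.7437
prox(x) = [0.0, 0.0, 4.7437]
||prox(x)||_1 = 0.0 + 0.0 + 4.7437 = 4.7437


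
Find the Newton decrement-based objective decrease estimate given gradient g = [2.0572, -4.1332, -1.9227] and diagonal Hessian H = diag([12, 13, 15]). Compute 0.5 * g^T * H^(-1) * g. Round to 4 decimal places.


Step 1: H is diagonal, so H^(-1) * g = [0.1714, -0.3179, -0.1282].
Step 2: g^T H^(-1) g = sum_i g_i^2 / H_ii
  = (2.0572)^2/12 + (-4.1332)^2/13 + (-1.9227)^2/15
  = 0.3527 + 1.3141 + 0.2465 = 1.9132
Step 3: Objective decrease = 0.5 * g^T H^(-1) g = 0.9566


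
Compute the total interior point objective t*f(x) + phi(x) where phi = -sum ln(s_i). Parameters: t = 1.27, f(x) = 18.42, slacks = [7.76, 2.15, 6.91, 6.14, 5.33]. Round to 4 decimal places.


Step 1: Compute log-barrier.
ln values: [2.049, 0.7655, 1.933, 1.8148, 1.6734]
phi = -(2.049 + 0.7655 + 1.933 + 1.8148 + 1.6734) = -8.2356
Step 2: Compute augmented objective.
t*f(x) = 1.27*18.42 = 23.3934
Total = 23.3934 - 8.2356 = 15.1578


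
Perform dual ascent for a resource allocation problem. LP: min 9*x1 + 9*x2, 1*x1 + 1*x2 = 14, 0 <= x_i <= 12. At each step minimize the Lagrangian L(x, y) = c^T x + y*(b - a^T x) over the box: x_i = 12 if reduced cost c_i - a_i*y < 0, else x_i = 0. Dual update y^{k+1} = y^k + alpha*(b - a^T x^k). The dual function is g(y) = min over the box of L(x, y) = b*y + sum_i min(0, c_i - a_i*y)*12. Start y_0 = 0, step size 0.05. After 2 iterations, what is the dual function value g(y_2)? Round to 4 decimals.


Dual ascent for LP: min 9*x1 + 9*x2, 1*x1 + 1*x2 = 14, 0 <= x_i <= 12
Step 1: y^k = 0.0, reduced costs: (9.0, 9.0)
  x^k = (0.0, 0.0), subgradient = b - a^T x = 14.0
  y^{k+1} = 0.0 + 0.05*14.0 = 0.7
Step 2: y^k = 0.7, reduced costs: (8.3, 8.3)
  x^k = (0.0, 0.0), subgradient = b - a^T x = 14.0
  y^{k+1} = 0.7 + 0.05*14.0 = 1.4
Dual objective at y_2 = 1.4: reduced costs (7.6, 7.6), box minimizer x = (0.0, 0.0)
g(y_2) = b*y + (c1 - a1*y)*x1 + (c2 - a2*y)*x2 = 14*1.4 + 7.6*0.0 + 7.6*0.0 = 19.6 + 0.0 + 0.0 = 19.6


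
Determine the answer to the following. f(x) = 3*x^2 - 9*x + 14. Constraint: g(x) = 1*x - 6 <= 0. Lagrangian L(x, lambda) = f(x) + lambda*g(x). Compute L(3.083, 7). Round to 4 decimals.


Step 1: Evaluate f(x).
f(3.083) = 3*3.083^2 - 9*3.083 + 14 = 14.7677
Step 2: Evaluate g(x).
g(3.083) = 1*3.083 - 6 = -2.917
Step 3: Compute Lagrangian.
L = 14.7677 + 7*-2.917 = -5.6513


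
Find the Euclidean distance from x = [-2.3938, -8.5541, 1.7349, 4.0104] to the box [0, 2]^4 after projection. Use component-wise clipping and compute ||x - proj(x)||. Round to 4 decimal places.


Project each component onto [0, 2].
clip(-2.3938) = 0.0, clip(-8.5541) = 0.0, clip(1.7349) = 1.7349, clip(4.0104) = 2.0
Projection = [0.0, 0.0, 1.7349, 2.0]
Squared diffs: [5.7303, 73.1726, 0.0, 4.0417]
Distance = sqrt(82.9446) = 9.1074


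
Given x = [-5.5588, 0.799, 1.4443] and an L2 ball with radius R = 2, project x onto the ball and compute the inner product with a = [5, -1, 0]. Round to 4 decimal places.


Step 1: Compute ||x|| (intermediates to 6 decimals).
||x|| = sqrt((-5.5588)^2 + 0.799^2 + 1.4443^2) = 5.798678
Step 2: Project.
Since ||x|| > R, scale = R/||x|| = 2/5.798678 = 0.344906, proj(x) = scale * x
proj(x) = [-1.917263, 0.27558, 0.498148]
Step 3: Dot product.
a^T * proj(x) = 5*(-1.917263) - 1*0.27558 + 0*0.498148 = -9.8619


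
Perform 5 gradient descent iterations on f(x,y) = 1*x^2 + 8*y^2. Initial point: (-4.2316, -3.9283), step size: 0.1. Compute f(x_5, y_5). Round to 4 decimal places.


Gradient descent on f(x,y) = 1*x^2 + 8*y^2.
Starting point: (-4.2316, -3.9283), alpha = 0.1
Step 1: grad_x = 2*1*-4.2316 = -8.4632, grad_y = 2*8*-3.9283 = -62.8528
  x_1 = -4.2316 - 0.1*-8.4632 = -3.3853
  y_1 = -3.9283 - 0.1*-62.8528 = 2.357
Step 2: grad_x = 2*1*-3.3853 = -6.7706, grad_y = 2*8*2.357 = 37.7117
  x_2 = -3.3853 - 0.1*-6.7706 = -2.7082
  y_2 = 2.357 - 0.1*37.7117 = -1.4142
Step 3: grad_x = 2*1*-2.7082 = -5.4164, grad_y = 2*8*-1.4142 = -22.627
  x_3 = -2.7082 - 0.1*-5.4164 = -2.1666
  y_3 = -1.4142 - 0.1*-22.627 = 0.8485
Step 4: grad_x = 2*1*-2.1666 = -4.3332, grad_y = 2*8*0.8485 = 13.5762
  x_4 = -2.1666 - 0.1*-4.3332 = -1.7333
  y_4 = 0.8485 - 0.1*13.5762 = -0.5091
Step 5: grad_x = 2*1*-1.7333 = -3.4665, grad_y = 2*8*-0.5091 = -8.1457
  x_5 = -1.7333 - 0.1*-3.4665 = -1.3866
  y_5 = -0.5091 - 0.1*-8.1457 = 0.3055
f(-1.3866, 0.3055) = 1*(-1.3866)^2 + 8*0.3055^2 = 2.6692


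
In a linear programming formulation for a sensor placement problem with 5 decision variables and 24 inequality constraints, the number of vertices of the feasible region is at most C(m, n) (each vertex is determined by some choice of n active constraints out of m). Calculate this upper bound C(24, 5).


Each vertex corresponds to some choice of n active constraints out of m, so the number of vertices is at most C(m, n) = m! / (n!(m-n)!).
m = 24, n = 5
Numerator: 24 * 23 * 22 * 21 * 20
Denominator: 5! = 120
C(24, 5) = 42504


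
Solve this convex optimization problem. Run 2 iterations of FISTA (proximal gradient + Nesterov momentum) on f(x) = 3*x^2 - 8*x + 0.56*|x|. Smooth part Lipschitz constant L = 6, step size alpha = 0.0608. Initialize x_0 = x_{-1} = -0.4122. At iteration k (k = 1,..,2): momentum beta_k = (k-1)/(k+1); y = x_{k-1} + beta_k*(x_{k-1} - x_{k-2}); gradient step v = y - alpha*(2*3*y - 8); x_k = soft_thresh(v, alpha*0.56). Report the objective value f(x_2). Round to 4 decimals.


FISTA on f(x) = 3*x^2 - 8*x + 0.56*|x|
L = 6, alpha = 0.0608
Iteration 1: beta = 0.0, y = -0.4122 + 0.0*(-0.4122 + 0.4122) = -0.4122
  grad(y) = -10.4732, v = y - alpha*grad = 0.2246
  prox(v) = soft_thresh(0.2246, 0.034) = 0.1905
Iteration 2: beta = 0.3333, y = 0.1905 + 0.3333*(0.1905 + 0.4122) = 0.3914
  grad(y) = -5.6514, v = y - alpha*grad = 0.735
  prox(v) = soft_thresh(0.735, 0.034) = 0.701
f(x_2) = 3*0.701^2 - 8*0.701 + 0.56*|0.701| = -3.7412


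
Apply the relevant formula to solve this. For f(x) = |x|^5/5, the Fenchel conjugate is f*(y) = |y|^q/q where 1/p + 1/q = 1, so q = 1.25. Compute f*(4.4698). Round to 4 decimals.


The conjugate exponent q satisfies 1/p + 1/q = 1.
p = 5, so q = 5/(5 - 1) = 1.25
|y|^q = 4.4698^1.25 = 6.4992
f*(4.4698) = 6.4992 / 1.25 = 5.1994


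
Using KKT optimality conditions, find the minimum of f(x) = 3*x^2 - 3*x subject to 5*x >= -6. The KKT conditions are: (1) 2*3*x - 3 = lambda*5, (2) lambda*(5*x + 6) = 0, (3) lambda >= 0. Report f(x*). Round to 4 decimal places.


Step 1: Try lambda = 0 (constraint inactive).
Stationarity: 2*3*x - 3 = 0
x* = 3/(2*3) = 0.5
Check constraint: 5*0.5 = 2.5 >= -6 -- satisfied.
Step 2: Compute optimal value.
f(x*) = 3*0.5^2 - 3*0.5 = -0.75


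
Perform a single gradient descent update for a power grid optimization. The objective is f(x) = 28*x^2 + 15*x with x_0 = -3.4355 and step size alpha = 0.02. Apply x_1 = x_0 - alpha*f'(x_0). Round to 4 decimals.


We compute the gradient at x_0 and apply the update.
f'(x) = 56*x + 15
f'(-3.4355) = 56*-3.4355 + 15 = -177.388
x_1 = -3.4355 - 0.02*-177.388 = 0.1123


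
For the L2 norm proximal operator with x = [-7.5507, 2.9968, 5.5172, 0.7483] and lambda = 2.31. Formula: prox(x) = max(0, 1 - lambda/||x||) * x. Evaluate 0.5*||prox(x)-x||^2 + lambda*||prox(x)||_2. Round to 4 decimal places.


Step 1: Compute ||x||.
||x|| = 9.8485
Step 2: Compute scaling factor.
scale = max(0, 1 - 2.31/9.8485) = 0.7654
Step 3: prox(x) = [-5.7797, 2.2939, 4.2231, 0.5728]
||prox(x)|| = 7.5385
Step 4: Proximal objective.
0.5*||prox-x||^2 = 2.6681
lambda*||prox|| = 17.4139
Total = 20.082


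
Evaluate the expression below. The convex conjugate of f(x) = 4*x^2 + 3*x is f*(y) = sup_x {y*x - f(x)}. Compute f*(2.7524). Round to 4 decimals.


f*(y) = sup_x {y*x - a*x^2 - b*x} = sup_x {(y-b)*x - a*x^2}
FOC: (y - b) - 2a*x = 0 => x* = (y - b)/(2a)
x* = (2.7524 - 3)/(2*4) = -0.031
f*(2.7524) = (y-b)^2/(4a) = (2.7524 - 3)^2/(4*4)
= 0.0613/16 = 0.0038


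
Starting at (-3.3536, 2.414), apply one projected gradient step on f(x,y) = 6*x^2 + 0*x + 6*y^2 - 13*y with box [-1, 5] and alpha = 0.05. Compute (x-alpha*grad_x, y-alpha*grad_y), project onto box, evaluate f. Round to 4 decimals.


Step 1: Compute gradient at (-3.3536, 2.414).
grad_x = 2*6*-3.3536 + 0 = -40.2432
grad_y = 2*6*2.414 - 13 = 15.968
Step 2: Gradient step.
x_raw = -3.3536 - 0.05*-40.2432 = -1.3414
y_raw = 2.414 - 0.05*15.968 = 1.6156
Step 3: Project onto [-1, 5].
x_proj = clip(-1.3414) = -1.0
y_proj = clip(1.6156) = 1.6156
Step 4: Evaluate f.
f(-1.0, 1.6156) = 0.6582


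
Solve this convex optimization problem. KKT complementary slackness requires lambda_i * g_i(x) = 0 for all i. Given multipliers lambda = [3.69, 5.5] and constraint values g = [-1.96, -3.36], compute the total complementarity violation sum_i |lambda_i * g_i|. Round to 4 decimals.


KKT complementary slackness check:
lambda_1 * g_1 = 3.69 * -1.96 = -7.2324
lambda_2 * g_2 = 5.5 * -3.36 = -18.48
Total violation = 7.2324 + 18.48 = 25.7124


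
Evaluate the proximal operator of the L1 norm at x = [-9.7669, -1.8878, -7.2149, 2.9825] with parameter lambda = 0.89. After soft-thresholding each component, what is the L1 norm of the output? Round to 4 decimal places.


Soft-thresholding with lambda = 0.89:
prox(-9.7669) = sign(-9.7669)*max(|-9.7669| - 0.89, 0) = -8.8769
prox(-1.8878) = sign(-1.8878)*max(|-1.8878| - 0.89, 0) = -0.9978
prox(-7.2149) = sign(-7.2149)*max(|-7.2149| - 0.89, 0) = -6.3249
prox(2.9825) = sign(2.9825)*max(|2.9825| - 0.89, 0) = 2.0925
prox(x) = [-8.8769, -0.9978, -6.3249, 2.0925]
||prox(x)||_1 = 8.8769 + 0.9978 + 6.3249 + 2.0925 = 18.2921


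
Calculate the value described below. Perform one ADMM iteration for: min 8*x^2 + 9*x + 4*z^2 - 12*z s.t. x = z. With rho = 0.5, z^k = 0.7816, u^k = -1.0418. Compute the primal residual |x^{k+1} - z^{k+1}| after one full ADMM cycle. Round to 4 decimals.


ADMM iteration with rho = 0.5, z^k = 0.7816, u^k = -1.0418
Step 1: x-update.
Minimize 8*x^2 + 9*x + (0.5/2)*(x - 0.7816 - 1.0418)^2
FOC: (2*8 + 0.5)*x = -9 + 0.5*(0.7816 + 1.0418)
x^{k+1} = -0.4902
Step 2: z-update.
Minimize 4*z^2 - 12*z + (0.5/2)*(-0.4902 - z - 1.0418)^2
FOC: (2*4 + 0.5)*z = 12 + 0.5*(-0.4902 - 1.0418)
z^{k+1} = 1.3216
Step 3: u-update.
u^{k+1} = -1.0418 - 0.4902 - 1.3216 = -2.8536
Step 4: Primal residual = |-0.4902 - 1.3216| = 1.8118


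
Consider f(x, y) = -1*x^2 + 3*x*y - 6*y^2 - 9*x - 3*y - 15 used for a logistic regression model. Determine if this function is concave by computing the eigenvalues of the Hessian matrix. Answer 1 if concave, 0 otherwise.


The Hessian of f(x,y) = -1*x^2 + 3*x*y - 6*y^2 - 9*x - 3*y - 15 is:
H = [[-2, 3], [3, -12]]
Trace = -2 - 12 = -14
Determinant = -2*-12 - (3)^2 = 15
Discriminant = (-14)^2 - 4*15 = 136.0
Eigenvalues: lambda_1 = -12.831, lambda_2 = -1.169
The function is concave.

1


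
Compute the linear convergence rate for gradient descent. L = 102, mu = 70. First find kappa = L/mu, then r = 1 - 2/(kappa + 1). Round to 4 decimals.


Step 1: Compute the condition number.
kappa = L/mu = 102/70 = 1.4571
Step 2: Compute the convergence rate.
r = 1 - 2/(kappa + 1) = 1 - 2*mu/(L + mu) = (L - mu)/(L + mu) = 32/172 = 0.186


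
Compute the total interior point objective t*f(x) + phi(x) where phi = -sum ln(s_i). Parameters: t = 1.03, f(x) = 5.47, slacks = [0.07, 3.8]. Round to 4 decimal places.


Step 1: Compute log-barrier.
ln values: [-2.6593, 1.335]
phi = -(-2.6593 + 1.335) = 1.3243
Step 2: Compute augmented objective.
t*f(x) = 1.03*5.47 = 5.6341
Total = 5.6341 + 1.3243 = 6.9584


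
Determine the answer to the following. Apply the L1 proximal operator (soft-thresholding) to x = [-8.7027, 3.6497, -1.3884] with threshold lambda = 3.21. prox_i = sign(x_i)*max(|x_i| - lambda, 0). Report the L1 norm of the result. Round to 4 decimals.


Soft-thresholding with lambda = 3.21:
prox(-8.7027) = sign(-8.7027)*max(|-8.7027| - 3.21, 0) = -5.4927
prox(3.6497) = sign(3.6497)*max(|3.6497| - 3.21, 0) = 0.4397
prox(-1.3884) = sign(-1.3884)*max(|-1.3884| - 3.21, 0) = 0.0
prox(x) = [-5.4927, 0.4397, 0.0]
||prox(x)||_1 = 5.4927 + 0.4397 + 0.0 = 5.9324


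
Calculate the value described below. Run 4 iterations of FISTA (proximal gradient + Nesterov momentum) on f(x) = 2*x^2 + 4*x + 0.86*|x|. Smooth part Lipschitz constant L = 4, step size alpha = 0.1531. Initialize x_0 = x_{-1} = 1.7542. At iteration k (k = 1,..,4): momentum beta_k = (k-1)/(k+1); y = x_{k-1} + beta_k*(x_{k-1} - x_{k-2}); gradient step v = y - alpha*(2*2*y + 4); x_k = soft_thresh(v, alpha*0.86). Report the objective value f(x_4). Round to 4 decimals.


FISTA on f(x) = 2*x^2 + 4*x + 0.86*|x|
L = 4, alpha = 0.1531
Iteration 1: beta = 0.0, y = 1.7542 + 0.0*(1.7542 - 1.7542) = 1.7542
  grad(y) = 11.0168, v = y - alpha*grad = 0.0675
  prox(v) = soft_thresh(0.0675, 0.1317) = 0.0
Iteration 2: beta = 0.3333, y = 0.0 + 0.3333*(0.0 - 1.7542) = -0.5847
  grad(y) = 1.6611, v = y - alpha*grad = -0.839
  prox(v) = soft_thresh(-0.839, 0.1317) = -0.7074
Iteration 3: beta = 0.5, y = -0.7074 + 0.5*(-0.7074 - 0.0) = -1.0611
  grad(y) = -0.2443, v = y - alpha*grad = -1.0237
  prox(v) = soft_thresh(-1.0237, 0.1317) = -0.892
Iteration 4: beta = 0.6, y = -0.892 + 0.6*(-0.892 + 0.7074) = -1.0028
  grad(y) = -0.0111, v = y - alpha*grad = -1.0011
  prox(v) = soft_thresh(-1.0011, 0.1317) = -0.8694
f(x_4) = 2*(-0.8694)^2 + 4*(-0.8694) + 0.86*|-0.8694| = -1.2182


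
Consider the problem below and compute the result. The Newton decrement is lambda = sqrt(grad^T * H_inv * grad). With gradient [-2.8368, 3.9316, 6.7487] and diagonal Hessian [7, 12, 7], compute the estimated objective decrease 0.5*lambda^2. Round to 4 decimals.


Step 1: H is diagonal, so H^(-1) * g = [-0.4053, 0.3276, 0.9641].
Step 2: g^T H^(-1) g = sum_i g_i^2 / H_ii
  = (-2.8368)^2/7 + (3.9316)^2/12 + (6.7487)^2/7
  = 1.1496 + 1.2881 + 6.5064 = 8.9442
Step 3: Objective decrease = 0.5 * g^T H^(-1) g = 4.4721


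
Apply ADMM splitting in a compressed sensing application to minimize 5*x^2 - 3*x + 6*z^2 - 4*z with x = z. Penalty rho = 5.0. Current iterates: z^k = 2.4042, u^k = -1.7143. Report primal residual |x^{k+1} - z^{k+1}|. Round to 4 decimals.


ADMM iteration with rho = 5.0, z^k = 2.4042, u^k = -1.7143
Step 1: x-update.
Minimize 5*x^2 - 3*x + (5.0/2)*(x - 2.4042 - 1.7143)^2
FOC: (2*5 + 5.0)*x = 3 + 5.0*(2.4042 + 1.7143)
x^{k+1} = 1.5728
Step 2: z-update.
Minimize 6*z^2 - 4*z + (5.0/2)*(1.5728 - z - 1.7143)^2
FOC: (2*6 + 5.0)*z = 4 + 5.0*(1.5728 - 1.7143)
z^{k+1} = 0.1937
Step 3: u-update.
u^{k+1} = -1.7143 + 1.5728 - 0.1937 = -0.3352
Step 4: Primal residual = |1.5728 - 0.1937| = 1.3791


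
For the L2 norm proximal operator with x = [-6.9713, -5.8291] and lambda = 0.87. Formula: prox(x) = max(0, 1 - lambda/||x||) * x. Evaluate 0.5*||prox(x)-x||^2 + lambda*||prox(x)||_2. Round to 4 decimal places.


Step 1: Compute ||x||.
||x|| = 9.0872
Step 2: Compute scaling factor.
scale = max(0, 1 - 0.87/9.0872) = 0.9043
Step 3: prox(x) = [-6.3039, -5.271]
||prox(x)|| = 8.2172
Step 4: Proximal objective.
0.5*||prox-x||^2 = 0.3785
lambda*||prox|| = 7.149
Total = 7.5274


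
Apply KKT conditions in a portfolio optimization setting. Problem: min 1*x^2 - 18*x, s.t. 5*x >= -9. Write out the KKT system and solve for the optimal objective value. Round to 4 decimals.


Step 1: Try lambda = 0 (constraint inactive).
Stationarity: 2*1*x - 18 = 0
x* = 18/(2*1) = 9.0
Check constraint: 5*9.0 = 45.0 >= -9 -- satisfied.
Step 2: Compute optimal value.
f(x*) = 1*9.0^2 - 18*9.0 = -81.0


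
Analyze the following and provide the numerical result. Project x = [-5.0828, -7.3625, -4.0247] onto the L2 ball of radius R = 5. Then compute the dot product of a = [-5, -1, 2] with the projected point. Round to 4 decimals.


Step 1: Compute ||x|| (intermediates to 6 decimals).
||x|| = sqrt((-5.0828)^2 + (-7.3625)^2 + (-4.0247)^2) = 9.810172
Step 2: Project.
Since ||x|| > R, scale = R/||x|| = 5/9.810172 = 0.509675, proj(x) = scale * x
proj(x) = [-2.590576, -3.752482, -2.051289]
Step 3: Dot product.
a^T * proj(x) = -5*(-2.590576) - 1*(-3.752482) + 2*(-2.051289) = 12.6028


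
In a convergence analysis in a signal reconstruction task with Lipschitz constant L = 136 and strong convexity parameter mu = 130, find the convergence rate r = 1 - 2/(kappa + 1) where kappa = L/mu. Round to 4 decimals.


Step 1: Compute the condition number.
kappa = L/mu = 136/130 = 1.0462
Step 2: Compute the convergence rate.
r = 1 - 2/(kappa + 1) = 1 - 2*mu/(L + mu) = (L - mu)/(L + mu) = 6/266 = 0.0226


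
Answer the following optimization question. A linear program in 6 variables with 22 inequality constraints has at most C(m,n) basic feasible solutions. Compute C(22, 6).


Each vertex corresponds to some choice of n active constraints out of m, so the number of vertices is at most C(m, n) = m! / (n!(m-n)!).
m = 22, n = 6
Numerator: 22 * 21 * 20 * 19 * 18 * 17
Denominator: 6! = 720
C(22, 6) = 74613


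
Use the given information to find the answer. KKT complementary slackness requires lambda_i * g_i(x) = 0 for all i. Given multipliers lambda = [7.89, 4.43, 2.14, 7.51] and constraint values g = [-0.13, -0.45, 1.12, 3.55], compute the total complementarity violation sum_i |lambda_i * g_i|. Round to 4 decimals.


KKT complementary slackness check:
lambda_1 * g_1 = 7.89 * -0.13 = -1.0257
lambda_2 * g_2 = 4.43 * -0.45 = -1.9935
lambda_3 * g_3 = 2.14 * 1.12 = 2.3968
lambda_4 * g_4 = 7.51 * 3.55 = 26.6605
Total violation = 1.0257 + 1.9935 + 2.3968 + 26.6605 = 32.0765


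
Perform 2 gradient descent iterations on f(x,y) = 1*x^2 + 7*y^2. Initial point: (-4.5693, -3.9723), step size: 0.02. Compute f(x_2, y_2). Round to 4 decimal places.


Gradient descent on f(x,y) = 1*x^2 + 7*y^2.
Starting point: (-4.5693, -3.9723), alpha = 0.02
Step 1: grad_x = 2*1*-4.5693 = -9.1386, grad_y = 2*7*-3.9723 = -55.6122
  x_1 = -4.5693 - 0.02*-9.1386 = -4.3865
  y_1 = -3.9723 - 0.02*-55.6122 = -2.8601
Step 2: grad_x = 2*1*-4.3865 = -8.7731, grad_y = 2*7*-2.8601 = -40.0408
  x_2 = -4.3865 - 0.02*-8.7731 = -4.2111
  y_2 = -2.8601 - 0.02*-40.0408 = -2.0592
f(-4.2111, -2.0592) = 1*(-4.2111)^2 + 7*(-2.0592)^2 = 47.4164


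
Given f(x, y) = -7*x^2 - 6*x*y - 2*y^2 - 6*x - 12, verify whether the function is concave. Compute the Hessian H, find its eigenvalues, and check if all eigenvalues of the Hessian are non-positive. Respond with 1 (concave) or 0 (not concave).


The Hessian of f(x,y) = -7*x^2 - 6*x*y - 2*y^2 - 6*x - 12 is:
H = [[-14, -6], [-6, -4]]
Trace = -14 - 4 = -18
Determinant = -14*-4 - (-6)^2 = 20
Discriminant = (-18)^2 - 4*20 = 244.0
Eigenvalues: lambda_1 = -16.8102, lambda_2 = -1.1898
The function is concave.

1


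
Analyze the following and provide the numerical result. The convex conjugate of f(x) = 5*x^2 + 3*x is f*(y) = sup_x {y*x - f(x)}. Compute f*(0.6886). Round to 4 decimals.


f*(y) = sup_x {y*x - a*x^2 - b*x} = sup_x {(y-b)*x - a*x^2}
FOC: (y - b) - 2a*x = 0 => x* = (y - b)/(2a)
x* = (0.6886 - 3)/(2*5) = -0.2311
f*(0.6886) = (y-b)^2/(4a) = (0.6886 - 3)^2/(4*5)
= 5.3426/20 = 0.2671


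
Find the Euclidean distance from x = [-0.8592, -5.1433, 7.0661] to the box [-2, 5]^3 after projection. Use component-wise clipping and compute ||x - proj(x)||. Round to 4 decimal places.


Project each component onto [-2, 5].
clip(-0.8592) = -0.8592, clip(-5.1433) = -2.0, clip(7.0661) = 5.0
Projection = [-0.8592, -2.0, 5.0]
Squared diffs: [0.0, 9.8803, 4.2688]
Distance = sqrt(14.1491) = 3.7615


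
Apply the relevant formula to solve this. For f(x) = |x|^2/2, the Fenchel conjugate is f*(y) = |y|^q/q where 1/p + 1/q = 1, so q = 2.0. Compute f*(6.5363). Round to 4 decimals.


The conjugate exponent q satisfies 1/p + 1/q = 1.
p = 2, so q = 2/(2 - 1) = 2.0
|y|^q = 6.5363^2.0 = 42.7232
f*(6.5363) = 42.7232 / 2.0 = 21.3616


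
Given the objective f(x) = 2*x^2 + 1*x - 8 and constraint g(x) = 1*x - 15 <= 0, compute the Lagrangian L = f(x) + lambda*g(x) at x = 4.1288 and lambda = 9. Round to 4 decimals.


Step 1: Evaluate f(x).
f(4.1288) = 2*4.1288^2 + 1*4.1288 - 8 = 30.2228
Step 2: Evaluate g(x).
g(4.1288) = 1*4.1288 - 15 = -10.8712
Step 3: Compute Lagrangian.
L = 30.2228 + 9*-10.8712 = -67.618


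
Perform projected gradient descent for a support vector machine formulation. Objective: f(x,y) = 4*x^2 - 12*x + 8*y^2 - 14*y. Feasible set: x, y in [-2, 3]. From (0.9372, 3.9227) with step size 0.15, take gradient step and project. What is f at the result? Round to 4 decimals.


Step 1: Compute gradient at (0.9372, 3.9227).
grad_x = 2*4*0.9372 - 12 = -4.5024
grad_y = 2*8*3.9227 - 14 = 48.7632
Step 2: Gradient step.
x_raw = 0.9372 - 0.15*-4.5024 = 1.6126
y_raw = 3.9227 - 0.15*48.7632 = -3.3918
Step 3: Project onto [-2, 3].
x_proj = clip(1.6126) = 1.6126
y_proj = clip(-3.3918) = -2.0
Step 4: Evaluate f.
f(1.6126, -2.0) = 51.0507


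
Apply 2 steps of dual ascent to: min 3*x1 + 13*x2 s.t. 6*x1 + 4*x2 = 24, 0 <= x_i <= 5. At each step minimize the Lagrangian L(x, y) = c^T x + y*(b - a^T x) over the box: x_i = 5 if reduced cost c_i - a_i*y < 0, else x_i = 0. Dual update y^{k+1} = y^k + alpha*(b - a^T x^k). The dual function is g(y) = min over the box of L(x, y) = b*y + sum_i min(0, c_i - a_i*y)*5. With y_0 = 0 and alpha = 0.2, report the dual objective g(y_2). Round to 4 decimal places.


Dual ascent for LP: min 3*x1 + 13*x2, 6*x1 + 4*x2 = 24, 0 <= x_i <= 5
Step 1: y^k = 0.0, reduced costs: (3.0, 13.0)
  x^k = (0.0, 0.0), subgradient = b - a^T x = 24.0
  y^{k+1} = 0.0 + 0.2*24.0 = 4.8
Step 2: y^k = 4.8, reduced costs: (-25.8, -6.2)
  x^k = (5.0, 5.0), subgradient = b - a^T x = -26.0
  y^{k+1} = 4.8 + 0.2*-26.0 = -0.4
Dual objective at y_2 = -0.4: reduced costs (5.4, 14.6), box minimizer x = (0.0, 0.0)
g(y_2) = b*y + (c1 - a1*y)*x1 + (c2 - a2*y)*x2 = 24*(-0.4) + 5.4*0.0 + 14.6*0.0 = -9.6 + 0.0 + 0.0 = -9.6


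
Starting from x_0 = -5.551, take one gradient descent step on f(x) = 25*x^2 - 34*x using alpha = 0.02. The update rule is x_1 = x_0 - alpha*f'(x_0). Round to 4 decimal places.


We compute the gradient at x_0 and apply the update.
f'(x) = 50*x - 34
f'(-5.551) = 50*-5.551 - 34 = -311.55
x_1 = -5.551 - 0.02*-311.55 = 0.68


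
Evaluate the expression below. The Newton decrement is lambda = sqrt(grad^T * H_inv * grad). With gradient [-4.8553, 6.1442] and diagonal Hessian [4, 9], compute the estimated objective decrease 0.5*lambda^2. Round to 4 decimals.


Step 1: H is diagonal, so H^(-1) * g = [-1.2138, 0.6827].
Step 2: g^T H^(-1) g = sum_i g_i^2 / H_ii
  = (-4.8553)^2/4 + (6.1442)^2/9
  = 5.8935 + 4.1946 = 10.0881
Step 3: Objective decrease = 0.5 * g^T H^(-1) g = 5.044


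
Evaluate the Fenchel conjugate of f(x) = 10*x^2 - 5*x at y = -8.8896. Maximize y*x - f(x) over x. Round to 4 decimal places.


f*(y) = sup_x {y*x - a*x^2 - b*x} = sup_x {(y-b)*x - a*x^2}
FOC: (y - b) - 2a*x = 0 => x* = (y - b)/(2a)
x* = (-8.8896 + 5)/(2*10) = -0.1945
f*(-8.8896) = (y-b)^2/(4a) = (-8.8896 + 5)^2/(4*10)
= 15.129/40 = 0.3782


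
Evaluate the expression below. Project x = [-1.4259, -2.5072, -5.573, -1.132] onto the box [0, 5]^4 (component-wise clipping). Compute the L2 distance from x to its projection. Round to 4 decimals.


Project each component onto [0, 5].
clip(-1.4259) = 0.0, clip(-2.5072) = 0.0, clip(-5.573) = 0.0, clip(-1.132) = 0.0
Projection = [0.0, 0.0, 0.0, 0.0]
Squared diffs: [2.0332, 6.2861, 31.0583, 1.2814]
Distance = sqrt(40.659) = 6.3764


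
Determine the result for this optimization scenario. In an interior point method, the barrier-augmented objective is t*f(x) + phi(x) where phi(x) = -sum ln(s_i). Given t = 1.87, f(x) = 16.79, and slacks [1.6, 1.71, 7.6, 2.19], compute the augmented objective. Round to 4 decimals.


Step 1: Compute log-barrier.
ln values: [0.47, 0.5365, 2.0281, 0.7839]
phi = -(0.47 + 0.5365 + 2.0281 + 0.7839) = -3.8185
Step 2: Compute augmented objective.
t*f(x) = 1.87*16.79 = 31.3973
Total = 31.3973 - 3.8185 = 27.5788


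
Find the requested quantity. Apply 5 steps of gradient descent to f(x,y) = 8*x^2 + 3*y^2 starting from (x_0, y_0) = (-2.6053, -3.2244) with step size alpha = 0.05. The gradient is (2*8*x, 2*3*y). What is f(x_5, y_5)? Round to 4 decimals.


Gradient descent on f(x,y) = 8*x^2 + 3*y^2.
Starting point: (-2.6053, -3.2244), alpha = 0.05
Step 1: grad_x = 2*8*-2.6053 = -41.6848, grad_y = 2*3*-3.2244 = -19.3464
  x_1 = -2.6053 - 0.05*-41.6848 = -0.5211
  y_1 = -3.2244 - 0.05*-19.3464 = -2.2571
Step 2: grad_x = 2*8*-0.5211 = -8.337, grad_y = 2*3*-2.2571 = -13.5425
  x_2 = -0.5211 - 0.05*-8.337 = -0.1042
  y_2 = -2.2571 - 0.05*-13.5425 = -1.58
Step 3: grad_x = 2*8*-0.1042 = -1.6674, grad_y = 2*3*-1.58 = -9.4797
  x_3 = -0.1042 - 0.05*-1.6674 = -0.0208
  y_3 = -1.58 - 0.05*-9.4797 = -1.106
Step 4: grad_x = 2*8*-0.0208 = -0.3335, grad_y = 2*3*-1.106 = -6.6358
  x_4 = -0.0208 - 0.05*-0.3335 = -0.0042
  y_4 = -1.106 - 0.05*-6.6358 = -0.7742
Step 5: grad_x = 2*8*-0.0042 = -0.0667, grad_y = 2*3*-0.7742 = -4.6451
  x_5 = -0.0042 - 0.05*-0.0667 = -0.0008
  y_5 = -0.7742 - 0.05*-4.6451 = -0.5419
f(-0.0008, -0.5419) = 8*(-0.0008)^2 + 3*(-0.5419)^2 = 0.8811


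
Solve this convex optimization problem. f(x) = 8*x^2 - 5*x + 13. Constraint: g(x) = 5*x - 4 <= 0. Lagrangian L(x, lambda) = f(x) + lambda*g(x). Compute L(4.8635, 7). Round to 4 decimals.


Step 1: Evaluate f(x).
f(4.8635) = 8*4.8635^2 - 5*4.8635 + 13 = 177.9116
Step 2: Evaluate g(x).
g(4.8635) = 5*4.8635 - 4 = 20.3175
Step 3: Compute Lagrangian.
L = 177.9116 + 7*20.3175 = 320.1341


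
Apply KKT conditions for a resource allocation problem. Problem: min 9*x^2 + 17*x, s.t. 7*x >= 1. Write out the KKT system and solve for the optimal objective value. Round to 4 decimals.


Step 1: Try lambda = 0 (constraint inactive).
x_unc = -17/(2*9) = -0.9444
Check: 7*-0.9444 = -6.6108 < 1 -- violated!
Step 2: Constraint must be active: 7*x = 1
x* = 1/7 = 0.1429 (rounded; the exact value 1/7 is used below)
lambda = (2*9*(1/7) + 17)/7 = 2.7959
Step 3: Compute optimal value.
f(x*) = 9*(1/7)^2 + 17*(1/7) = 2.6122


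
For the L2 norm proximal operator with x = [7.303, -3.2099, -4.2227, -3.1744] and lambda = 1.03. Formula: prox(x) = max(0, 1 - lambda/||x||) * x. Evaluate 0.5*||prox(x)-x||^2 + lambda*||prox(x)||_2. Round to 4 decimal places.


Step 1: Compute ||x||.
||x|| = 9.5679
Step 2: Compute scaling factor.
scale = max(0, 1 - 1.03/9.5679) = 0.8923
Step 3: prox(x) = [6.5168, -2.8644, -3.7681, -2.8327]
||prox(x)|| = 8.5379
Step 4: Proximal objective.
0.5*||prox-x||^2 = 0.5305
lambda*||prox|| = 8.794
Total = 9.3245


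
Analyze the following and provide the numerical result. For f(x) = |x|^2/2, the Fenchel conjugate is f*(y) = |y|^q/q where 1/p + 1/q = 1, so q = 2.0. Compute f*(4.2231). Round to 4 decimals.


The conjugate exponent q satisfies 1/p + 1/q = 1.
p = 2, so q = 2/(2 - 1) = 2.0
|y|^q = 4.2231^2.0 = 17.8346
f*(4.2231) = 17.8346 / 2.0 = 8.9173


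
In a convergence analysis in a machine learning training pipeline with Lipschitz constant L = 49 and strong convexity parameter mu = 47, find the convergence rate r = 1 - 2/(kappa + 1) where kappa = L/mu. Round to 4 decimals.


Step 1: Compute the condition number.
kappa = L/mu = 49/47 = 1.0426
Step 2: Compute the convergence rate.
r = 1 - 2/(kappa + 1) = 1 - 2*mu/(L + mu) = (L - mu)/(L + mu) = 2/96 = 0.0208


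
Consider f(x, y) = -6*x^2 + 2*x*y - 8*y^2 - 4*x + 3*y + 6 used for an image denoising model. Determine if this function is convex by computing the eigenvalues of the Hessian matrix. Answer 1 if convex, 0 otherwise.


The Hessian of f(x,y) = -6*x^2 + 2*x*y - 8*y^2 - 4*x + 3*y + 6 is:
H = [[-12, 2], [2, -16]]
Trace = -12 - 16 = -28
Determinant = -12*-16 - (2)^2 = 188
Discriminant = (-28)^2 - 4*188 = 32.0
Eigenvalues: lambda_1 = -16.8284, lambda_2 = -11.1716
The function is not convex.

0


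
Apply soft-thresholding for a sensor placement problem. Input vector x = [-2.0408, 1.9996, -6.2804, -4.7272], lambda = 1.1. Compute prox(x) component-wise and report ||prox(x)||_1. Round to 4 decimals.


Soft-thresholding with lambda = 1.1:
prox(-2.0408) = sign(-2.0408)*max(|-2.0408| - 1.1, 0) = -0.9408
prox(1.9996) = sign(1.9996)*max(|1.9996| - 1.1, 0) = 0.8996
prox(-6.2804) = sign(-6.2804)*max(|-6.2804| - 1.1, 0) = -5.1804
prox(-4.7272) = sign(-4.7272)*max(|-4.7272| - 1.1, 0) = -3.6272
prox(x) = [-0.9408, 0.8996, -5.1804, -3.6272]
||prox(x)||_1 = 0.9408 + 0.8996 + 5.1804 + 3.6272 = 10.648
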